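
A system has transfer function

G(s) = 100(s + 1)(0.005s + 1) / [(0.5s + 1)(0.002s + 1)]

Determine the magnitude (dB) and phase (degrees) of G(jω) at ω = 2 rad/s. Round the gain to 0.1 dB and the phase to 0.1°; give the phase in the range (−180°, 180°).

At ω = 2 rad/s:
zero (1 + j2·1) = 1 + j2 → |·| ≈ 2.2361, ∠ ≈ 63.43°
zero (1 + j2·0.005) = 1 + j0.01 → |·| ≈ 1, ∠ ≈ 0.57°
pole (1 + j2·0.5) = 1 + j1 → |·| ≈ 1.4142, ∠ ≈ 45.00°
pole (1 + j2·0.002) = 1 + j0.004 → |·| ≈ 1, ∠ ≈ 0.23°
|G| = 100 · 2.2361 · 1 / (1.4142 · 1) ≈ 158.12
Gain = 20 log₁₀(158.12) ≈ 43.98 dB
∠G = (63.43° + 0.57°) − (45.00° + 0.23°) = 18.77°

44.0 dB, 18.8°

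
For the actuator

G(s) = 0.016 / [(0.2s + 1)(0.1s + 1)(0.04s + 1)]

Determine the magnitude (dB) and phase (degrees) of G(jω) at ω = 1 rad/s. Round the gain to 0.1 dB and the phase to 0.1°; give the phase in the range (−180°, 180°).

-36.1 dB, -19.3°

At ω = 1 rad/s:
pole (1 + j1·0.2) = 1 + j0.2 → |·| ≈ 1.0198, ∠ ≈ 11.31°
pole (1 + j1·0.1) = 1 + j0.1 → |·| ≈ 1.005, ∠ ≈ 5.71°
pole (1 + j1·0.04) = 1 + j0.04 → |·| ≈ 1.0008, ∠ ≈ 2.29°
|G| = 0.016 · 1 / (1.0198 · 1.005 · 1.0008) ≈ 0.015599
Gain = 20 log₁₀(0.015599) ≈ -36.14 dB
∠G = (0°) − (11.31° + 5.71° + 2.29°) = -19.31°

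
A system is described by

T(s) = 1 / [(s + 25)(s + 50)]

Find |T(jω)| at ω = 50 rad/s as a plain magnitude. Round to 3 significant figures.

At s = jω = j50:
pole (s+25): 25 + j50 → |·| = √(25²+50²) = √3125 ≈ 55.902, ∠ = arctan(50/25) ≈ 63.43°
pole (s+50): 50 + j50 → |·| = √(50²+50²) = √5000 ≈ 70.711, ∠ = arctan(50/50) ≈ 45.00°
|T| = 1 / 3952.9 ≈ 0.00025298

0.000253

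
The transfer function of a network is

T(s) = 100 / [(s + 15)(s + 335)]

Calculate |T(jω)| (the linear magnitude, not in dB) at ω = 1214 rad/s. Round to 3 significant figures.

6.54e-05

At s = jω = j1214:
pole (s+15): 15 + j1214 → |·| = √(15²+1214²) = √1474021 ≈ 1214.1, ∠ = arctan(1214/15) ≈ 89.29°
pole (s+335): 335 + j1214 → |·| = √(335²+1214²) = √1586021 ≈ 1259.4, ∠ = arctan(1214/335) ≈ 74.57°
|T| = 100 / 1.529e+06 ≈ 6.5402e-05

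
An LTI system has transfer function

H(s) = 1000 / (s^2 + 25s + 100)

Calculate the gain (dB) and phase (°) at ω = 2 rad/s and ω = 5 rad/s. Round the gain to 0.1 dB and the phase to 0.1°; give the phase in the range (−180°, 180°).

Substitute s = j2:
Numerator: 1000 = 1000 + j0
Denominator: (j2)^2 + 25(j2) + 100 = 96 + j50
|N| = √(1000² + 0²) ≈ 1000, ∠N ≈ 0.00°
|D| = √(96² + 50²) ≈ 108.24, ∠D ≈ 27.51°
|H| = 1000 / 108.24 ≈ 9.2387
Gain = 20 log₁₀(9.2387) ≈ 19.31 dB
∠H = 0.00° − 27.51° = -27.51°

Substitute s = j5:
Numerator: 1000 = 1000 + j0
Denominator: (j5)^2 + 25(j5) + 100 = 75 + j125
|N| = √(1000² + 0²) ≈ 1000, ∠N ≈ 0.00°
|D| = √(75² + 125²) ≈ 145.77, ∠D ≈ 59.04°
|H| = 1000 / 145.77 ≈ 6.8601
Gain = 20 log₁₀(6.8601) ≈ 16.73 dB
∠H = 0.00° − 59.04° = -59.04°

ω = 2: 19.3 dB, -27.5°; ω = 5: 16.7 dB, -59.0°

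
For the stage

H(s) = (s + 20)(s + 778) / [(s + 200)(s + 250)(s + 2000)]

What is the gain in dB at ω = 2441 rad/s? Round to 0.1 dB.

At s = jω = j2441:
zero (s+20): 20 + j2441 → |·| = √(20²+2441²) = √5958881 ≈ 2441.1, ∠ = arctan(2441/20) ≈ 89.53°
zero (s+778): 778 + j2441 → |·| = √(778²+2441²) = √6563765 ≈ 2562, ∠ = arctan(2441/778) ≈ 72.32°
pole (s+200): 200 + j2441 → |·| = √(200²+2441²) = √5998481 ≈ 2449.2, ∠ = arctan(2441/200) ≈ 85.32°
pole (s+250): 250 + j2441 → |·| = √(250²+2441²) = √6020981 ≈ 2453.8, ∠ = arctan(2441/250) ≈ 84.15°
pole (s+2000): 2000 + j2441 → |·| = √(2000²+2441²) = √9958481 ≈ 3155.7, ∠ = arctan(2441/2000) ≈ 50.67°
|H| = 1 · 6.2541e+06 / 1.8965e+10 ≈ 0.00032977
Gain = 20 log₁₀(0.00032977) ≈ -69.64 dB

-69.6 dB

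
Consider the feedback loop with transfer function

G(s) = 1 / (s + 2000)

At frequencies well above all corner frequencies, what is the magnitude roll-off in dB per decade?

Each pole contributes −20 dB/decade at high frequency; each zero contributes +20 dB/decade.
Net: 0 zero(s) − 1 pole(s) → -20 dB/decade.

-20 dB/decade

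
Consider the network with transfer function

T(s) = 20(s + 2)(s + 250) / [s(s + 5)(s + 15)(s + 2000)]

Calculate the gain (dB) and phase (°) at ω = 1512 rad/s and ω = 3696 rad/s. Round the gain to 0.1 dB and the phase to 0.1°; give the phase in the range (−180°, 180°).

ω = 1512: -105.4 dB, -135.8°; ω = 3696: -117.8 dB, -155.2°

At s = jω = j1512:
zero (s+2): 2 + j1512 → |·| = √(2²+1512²) = √2286148 ≈ 1512, ∠ = arctan(1512/2) ≈ 89.92°
zero (s+250): 250 + j1512 → |·| = √(250²+1512²) = √2348644 ≈ 1532.5, ∠ = arctan(1512/250) ≈ 80.61°
pole (s+5): 5 + j1512 → |·| = √(5²+1512²) = √2286169 ≈ 1512, ∠ = arctan(1512/5) ≈ 89.81°
pole (s+15): 15 + j1512 → |·| = √(15²+1512²) = √2286369 ≈ 1512.1, ∠ = arctan(1512/15) ≈ 89.43°
pole (s+2000): 2000 + j1512 → |·| = √(2000²+1512²) = √6286144 ≈ 2507.2, ∠ = arctan(1512/2000) ≈ 37.09°
pole at origin: |s| = 1512, ∠ = 90.00° (in denominator)
|T| = 20 · 2.3171e+06 / 8.6671e+12 ≈ 5.3469e-06
Gain = 20 log₁₀(5.3469e-06) ≈ -105.44 dB
∠T = 170.53° − 306.33° = -135.80°

At s = jω = j3696:
zero (s+2): 2 + j3696 → |·| = √(2²+3696²) = √13660420 ≈ 3696, ∠ = arctan(3696/2) ≈ 89.97°
zero (s+250): 250 + j3696 → |·| = √(250²+3696²) = √13722916 ≈ 3704.4, ∠ = arctan(3696/250) ≈ 86.13°
pole (s+5): 5 + j3696 → |·| = √(5²+3696²) = √13660441 ≈ 3696, ∠ = arctan(3696/5) ≈ 89.92°
pole (s+15): 15 + j3696 → |·| = √(15²+3696²) = √13660641 ≈ 3696, ∠ = arctan(3696/15) ≈ 89.77°
pole (s+2000): 2000 + j3696 → |·| = √(2000²+3696²) = √17660416 ≈ 4202.4, ∠ = arctan(3696/2000) ≈ 61.58°
pole at origin: |s| = 3696, ∠ = 90.00° (in denominator)
|T| = 20 · 1.3691e+07 / 2.1217e+14 ≈ 1.2906e-06
Gain = 20 log₁₀(1.2906e-06) ≈ -117.78 dB
∠T = 176.10° − 331.27° = -155.17°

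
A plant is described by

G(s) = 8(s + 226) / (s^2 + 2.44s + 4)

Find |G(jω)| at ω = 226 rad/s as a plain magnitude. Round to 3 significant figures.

At s = jω = j226:
zero (s+226): 226 + j226 → |·| = √(226²+226²) = √102152 ≈ 319.61, ∠ = arctan(226/226) ≈ 45.00°
quadratic: (j226)² + 2.44·j226 + 4 = -51072 + j551.44 → |·| ≈ 51075, ∠ ≈ 179.38°
|G| = 8 · 319.61 / 51075 ≈ 0.050061

0.0501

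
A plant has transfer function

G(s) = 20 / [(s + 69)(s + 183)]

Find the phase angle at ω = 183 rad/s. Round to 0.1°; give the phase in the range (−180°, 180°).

-114.3°

At s = jω = j183:
pole (s+69): 69 + j183 → |·| = √(69²+183²) = √38250 ≈ 195.58, ∠ = arctan(183/69) ≈ 69.34°
pole (s+183): 183 + j183 → |·| = √(183²+183²) = √66978 ≈ 258.8, ∠ = arctan(183/183) ≈ 45.00°
∠G = 0.00° − 114.34° = -114.34°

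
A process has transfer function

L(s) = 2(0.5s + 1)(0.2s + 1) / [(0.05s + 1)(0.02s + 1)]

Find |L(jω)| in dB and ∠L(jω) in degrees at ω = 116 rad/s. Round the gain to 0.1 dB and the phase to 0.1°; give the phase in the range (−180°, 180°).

45.2 dB, 29.6°

At ω = 116 rad/s:
zero (1 + j116·0.5) = 1 + j58 → |·| ≈ 58.009, ∠ ≈ 89.01°
zero (1 + j116·0.2) = 1 + j23.2 → |·| ≈ 23.222, ∠ ≈ 87.53°
pole (1 + j116·0.05) = 1 + j5.8 → |·| ≈ 5.8856, ∠ ≈ 80.22°
pole (1 + j116·0.02) = 1 + j2.32 → |·| ≈ 2.5263, ∠ ≈ 66.68°
|L| = 2 · 58.009 · 23.222 / (5.8856 · 2.5263) ≈ 181.2
Gain = 20 log₁₀(181.2) ≈ 45.16 dB
∠L = (89.01° + 87.53°) − (80.22° + 66.68°) = 29.64°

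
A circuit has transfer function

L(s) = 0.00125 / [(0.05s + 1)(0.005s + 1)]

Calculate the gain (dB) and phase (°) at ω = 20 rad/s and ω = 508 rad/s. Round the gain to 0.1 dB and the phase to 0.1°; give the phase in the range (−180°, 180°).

At ω = 20 rad/s:
pole (1 + j20·0.05) = 1 + j1 → |·| ≈ 1.4142, ∠ ≈ 45.00°
pole (1 + j20·0.005) = 1 + j0.1 → |·| ≈ 1.005, ∠ ≈ 5.71°
|L| = 0.00125 · 1 / (1.4142 · 1.005) ≈ 0.00087949
Gain = 20 log₁₀(0.00087949) ≈ -61.12 dB
∠L = (0°) − (45.00° + 5.71°) = -50.71°

At ω = 508 rad/s:
pole (1 + j508·0.05) = 1 + j25.4 → |·| ≈ 25.42, ∠ ≈ 87.75°
pole (1 + j508·0.005) = 1 + j2.54 → |·| ≈ 2.7298, ∠ ≈ 68.51°
|L| = 0.00125 · 1 / (25.42 · 2.7298) ≈ 1.8014e-05
Gain = 20 log₁₀(1.8014e-05) ≈ -94.89 dB
∠L = (0°) − (87.75° + 68.51°) = -156.26°

ω = 20: -61.1 dB, -50.7°; ω = 508: -94.9 dB, -156.3°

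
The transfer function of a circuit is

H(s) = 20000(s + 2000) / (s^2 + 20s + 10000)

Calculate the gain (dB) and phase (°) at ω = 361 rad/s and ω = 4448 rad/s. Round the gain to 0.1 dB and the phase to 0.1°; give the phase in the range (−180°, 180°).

At s = jω = j361:
zero (s+2000): 2000 + j361 → |·| = √(2000²+361²) = √4130321 ≈ 2032.3, ∠ = arctan(361/2000) ≈ 10.23°
quadratic: (j361)² + 20·j361 + 10000 = -120321 + j7220 → |·| ≈ 1.2054e+05, ∠ ≈ 176.57°
|H| = 20000 · 2032.3 / 1.2054e+05 ≈ 337.2
Gain = 20 log₁₀(337.2) ≈ 50.56 dB
∠H = 10.23° − 176.57° = -166.34°

At s = jω = j4448:
zero (s+2000): 2000 + j4448 → |·| = √(2000²+4448²) = √23784704 ≈ 4877, ∠ = arctan(4448/2000) ≈ 65.79°
quadratic: (j4448)² + 20·j4448 + 10000 = -19774704 + j88960 → |·| ≈ 1.9775e+07, ∠ ≈ 179.74°
|H| = 20000 · 4877 / 1.9775e+07 ≈ 4.9325
Gain = 20 log₁₀(4.9325) ≈ 13.86 dB
∠H = 65.79° − 179.74° = -113.95°

ω = 361: 50.6 dB, -166.3°; ω = 4448: 13.9 dB, -114.0°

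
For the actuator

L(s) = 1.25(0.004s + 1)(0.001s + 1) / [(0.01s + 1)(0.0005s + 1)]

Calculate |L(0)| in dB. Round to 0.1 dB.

1.9 dB

L(0) = 1.25 · 1 / 1 = 1.25
20 log₁₀(1.25) ≈ 1.94 dB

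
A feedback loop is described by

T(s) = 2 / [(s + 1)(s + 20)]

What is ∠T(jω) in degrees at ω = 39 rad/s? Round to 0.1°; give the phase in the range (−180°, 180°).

-151.4°

At s = jω = j39:
pole (s+1): 1 + j39 → |·| = √(1²+39²) = √1522 ≈ 39.013, ∠ = arctan(39/1) ≈ 88.53°
pole (s+20): 20 + j39 → |·| = √(20²+39²) = √1921 ≈ 43.829, ∠ = arctan(39/20) ≈ 62.85°
∠T = 0.00° − 151.38° = -151.38°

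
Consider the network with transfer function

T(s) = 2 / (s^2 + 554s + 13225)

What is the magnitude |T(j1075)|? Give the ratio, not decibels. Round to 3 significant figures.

Substitute s = j1075:
Numerator: 2 = 2 + j0
Denominator: (j1075)^2 + 554(j1075) + 13225 = -1142400 + j595550
|N| = √(2² + 0²) ≈ 2, ∠N ≈ 0.00°
|D| = √(1142400² + 595550²) ≈ 1.2883e+06, ∠D ≈ 152.47°
|T| = 2 / 1.2883e+06 ≈ 1.5524e-06

1.55e-06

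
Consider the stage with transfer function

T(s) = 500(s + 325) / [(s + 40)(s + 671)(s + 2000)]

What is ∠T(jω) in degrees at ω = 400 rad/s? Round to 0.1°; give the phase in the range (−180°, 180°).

At s = jω = j400:
zero (s+325): 325 + j400 → |·| = √(325²+400²) = √265625 ≈ 515.39, ∠ = arctan(400/325) ≈ 50.91°
pole (s+40): 40 + j400 → |·| = √(40²+400²) = √161600 ≈ 402, ∠ = arctan(400/40) ≈ 84.29°
pole (s+671): 671 + j400 → |·| = √(671²+400²) = √610241 ≈ 781.18, ∠ = arctan(400/671) ≈ 30.80°
pole (s+2000): 2000 + j400 → |·| = √(2000²+400²) = √4160000 ≈ 2039.6, ∠ = arctan(400/2000) ≈ 11.31°
∠T = 50.91° − 126.40° = -75.49°

-75.5°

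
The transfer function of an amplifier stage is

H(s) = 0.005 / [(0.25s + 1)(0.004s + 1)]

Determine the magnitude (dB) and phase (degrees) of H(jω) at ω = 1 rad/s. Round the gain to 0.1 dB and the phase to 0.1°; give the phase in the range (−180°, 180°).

-46.3 dB, -14.3°

At ω = 1 rad/s:
pole (1 + j1·0.25) = 1 + j0.25 → |·| ≈ 1.0308, ∠ ≈ 14.04°
pole (1 + j1·0.004) = 1 + j0.004 → |·| ≈ 1, ∠ ≈ 0.23°
|H| = 0.005 · 1 / (1.0308 · 1) ≈ 0.0048506
Gain = 20 log₁₀(0.0048506) ≈ -46.28 dB
∠H = (0°) − (14.04° + 0.23°) = -14.27°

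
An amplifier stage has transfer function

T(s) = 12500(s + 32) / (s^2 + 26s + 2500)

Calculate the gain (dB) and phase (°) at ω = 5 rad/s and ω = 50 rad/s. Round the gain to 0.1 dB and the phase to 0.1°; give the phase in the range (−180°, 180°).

ω = 5: 44.3 dB, 5.9°; ω = 50: 55.1 dB, -32.6°

At s = jω = j5:
zero (s+32): 32 + j5 → |·| = √(32²+5²) = √1049 ≈ 32.388, ∠ = arctan(5/32) ≈ 8.88°
quadratic: (j5)² + 26·j5 + 2500 = 2475 + j130 → |·| ≈ 2478.4, ∠ ≈ 3.01°
|T| = 12500 · 32.388 / 2478.4 ≈ 163.35
Gain = 20 log₁₀(163.35) ≈ 44.26 dB
∠T = 8.88° − 3.01° = 5.87°

At s = jω = j50:
zero (s+32): 32 + j50 → |·| = √(32²+50²) = √3524 ≈ 59.363, ∠ = arctan(50/32) ≈ 57.38°
quadratic: (j50)² + 26·j50 + 2500 = 0 + j1300 → |·| ≈ 1300, ∠ ≈ 90.00°
|T| = 12500 · 59.363 / 1300 ≈ 570.8
Gain = 20 log₁₀(570.8) ≈ 55.13 dB
∠T = 57.38° − 90.00° = -32.62°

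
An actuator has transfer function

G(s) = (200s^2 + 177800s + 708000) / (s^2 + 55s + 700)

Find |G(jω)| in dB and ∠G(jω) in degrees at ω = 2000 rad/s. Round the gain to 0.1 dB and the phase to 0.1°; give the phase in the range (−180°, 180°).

46.8 dB, -22.4°

Substitute s = j2000:
Numerator: 200(j2000)^2 + 177800(j2000) + 708000 = -799292000 + j355600000
Denominator: (j2000)^2 + 55(j2000) + 700 = -3999300 + j110000
|N| = √(799292000² + 355600000²) ≈ 8.7483e+08, ∠N ≈ 156.02°
|D| = √(3999300² + 110000²) ≈ 4.0008e+06, ∠D ≈ 178.42°
|G| = 8.7483e+08 / 4.0008e+06 ≈ 218.66
Gain = 20 log₁₀(218.66) ≈ 46.80 dB
∠G = 156.02° − 178.42° = -22.40°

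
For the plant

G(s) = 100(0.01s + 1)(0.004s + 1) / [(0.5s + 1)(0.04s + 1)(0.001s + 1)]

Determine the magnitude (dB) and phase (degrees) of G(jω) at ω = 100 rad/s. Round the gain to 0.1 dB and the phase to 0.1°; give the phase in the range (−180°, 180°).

-2.7 dB, -103.7°

At ω = 100 rad/s:
zero (1 + j100·0.01) = 1 + j1 → |·| ≈ 1.4142, ∠ ≈ 45.00°
zero (1 + j100·0.004) = 1 + j0.4 → |·| ≈ 1.077, ∠ ≈ 21.80°
pole (1 + j100·0.5) = 1 + j50 → |·| ≈ 50.01, ∠ ≈ 88.85°
pole (1 + j100·0.04) = 1 + j4 → |·| ≈ 4.1231, ∠ ≈ 75.96°
pole (1 + j100·0.001) = 1 + j0.1 → |·| ≈ 1.005, ∠ ≈ 5.71°
|G| = 100 · 1.4142 · 1.077 / (50.01 · 4.1231 · 1.005) ≈ 0.73499
Gain = 20 log₁₀(0.73499) ≈ -2.67 dB
∠G = (45.00° + 21.80°) − (88.85° + 75.96° + 5.71°) = -103.72°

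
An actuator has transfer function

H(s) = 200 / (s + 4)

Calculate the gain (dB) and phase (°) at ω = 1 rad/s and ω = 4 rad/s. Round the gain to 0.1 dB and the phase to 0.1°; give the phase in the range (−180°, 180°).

At s = jω = j1:
pole (s+4): 4 + j1 → |·| = √(4²+1²) = √17 ≈ 4.1231, ∠ = arctan(1/4) ≈ 14.04°
|H| = 200 / 4.1231 ≈ 48.507
Gain = 20 log₁₀(48.507) ≈ 33.72 dB
∠H = 0.00° − 14.04° = -14.04°

At s = jω = j4:
pole (s+4): 4 + j4 → |·| = √(4²+4²) = √32 ≈ 5.6569, ∠ = arctan(4/4) ≈ 45.00°
|H| = 200 / 5.6569 ≈ 35.355
Gain = 20 log₁₀(35.355) ≈ 30.97 dB
∠H = 0.00° − 45.00° = -45.00°

ω = 1: 33.7 dB, -14.0°; ω = 4: 31.0 dB, -45.0°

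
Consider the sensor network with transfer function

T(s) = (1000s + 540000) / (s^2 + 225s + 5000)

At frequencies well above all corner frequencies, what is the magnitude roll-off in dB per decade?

-20 dB/decade

Each pole contributes −20 dB/decade at high frequency; each zero contributes +20 dB/decade.
Net: 1 zero(s) − 2 pole(s) → -20 dB/decade.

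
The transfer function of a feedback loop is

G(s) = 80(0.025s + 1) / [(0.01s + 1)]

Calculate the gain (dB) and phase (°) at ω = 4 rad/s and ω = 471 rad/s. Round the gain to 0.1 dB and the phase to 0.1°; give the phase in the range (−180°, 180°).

ω = 4: 38.1 dB, 3.4°; ω = 471: 45.9 dB, 7.1°

At ω = 4 rad/s:
zero (1 + j4·0.025) = 1 + j0.1 → |·| ≈ 1.005, ∠ ≈ 5.71°
pole (1 + j4·0.01) = 1 + j0.04 → |·| ≈ 1.0008, ∠ ≈ 2.29°
|G| = 80 · 1.005 / (1.0008) ≈ 80.336
Gain = 20 log₁₀(80.336) ≈ 38.10 dB
∠G = (5.71°) − (2.29°) = 3.42°

At ω = 471 rad/s:
zero (1 + j471·0.025) = 1 + j11.775 → |·| ≈ 11.817, ∠ ≈ 85.15°
pole (1 + j471·0.01) = 1 + j4.71 → |·| ≈ 4.815, ∠ ≈ 78.01°
|G| = 80 · 11.817 / (4.815) ≈ 196.34
Gain = 20 log₁₀(196.34) ≈ 45.86 dB
∠G = (85.15°) − (78.01°) = 7.14°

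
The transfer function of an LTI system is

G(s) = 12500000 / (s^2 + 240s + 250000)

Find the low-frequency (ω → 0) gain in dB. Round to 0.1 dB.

G(0) = 12500000 / 250000 = 50
20 log₁₀(50) ≈ 33.98 dB

34.0 dB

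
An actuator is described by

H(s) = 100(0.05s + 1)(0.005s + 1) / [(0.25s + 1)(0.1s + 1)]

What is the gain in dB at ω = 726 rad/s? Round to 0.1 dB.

0.3 dB

At ω = 726 rad/s:
zero (1 + j726·0.05) = 1 + j36.3 → |·| ≈ 36.314, ∠ ≈ 88.42°
zero (1 + j726·0.005) = 1 + j3.63 → |·| ≈ 3.7652, ∠ ≈ 74.60°
pole (1 + j726·0.25) = 1 + j181.5 → |·| ≈ 181.5, ∠ ≈ 89.68°
pole (1 + j726·0.1) = 1 + j72.6 → |·| ≈ 72.607, ∠ ≈ 89.21°
|H| = 100 · 36.314 · 3.7652 / (181.5 · 72.607) ≈ 1.0375
Gain = 20 log₁₀(1.0375) ≈ 0.32 dB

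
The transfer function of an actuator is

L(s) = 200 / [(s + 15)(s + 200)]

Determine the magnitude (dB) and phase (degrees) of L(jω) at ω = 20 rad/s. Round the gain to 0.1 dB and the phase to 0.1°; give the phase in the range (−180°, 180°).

At s = jω = j20:
pole (s+15): 15 + j20 → |·| = √(15²+20²) = √625 ≈ 25, ∠ = arctan(20/15) ≈ 53.13°
pole (s+200): 200 + j20 → |·| = √(200²+20²) = √40400 ≈ 201, ∠ = arctan(20/200) ≈ 5.71°
|L| = 200 / 5025 ≈ 0.039801
Gain = 20 log₁₀(0.039801) ≈ -28.00 dB
∠L = 0.00° − 58.84° = -58.84°

-28.0 dB, -58.8°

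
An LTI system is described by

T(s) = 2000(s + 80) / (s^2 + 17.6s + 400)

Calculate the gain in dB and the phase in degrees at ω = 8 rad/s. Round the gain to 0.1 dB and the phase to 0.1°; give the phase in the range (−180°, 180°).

52.9 dB, -17.0°

At s = jω = j8:
zero (s+80): 80 + j8 → |·| = √(80²+8²) = √6464 ≈ 80.399, ∠ = arctan(8/80) ≈ 5.71°
quadratic: (j8)² + 17.6·j8 + 400 = 336 + j140.8 → |·| ≈ 364.31, ∠ ≈ 22.74°
|T| = 2000 · 80.399 / 364.31 ≈ 441.38
Gain = 20 log₁₀(441.38) ≈ 52.90 dB
∠T = 5.71° − 22.74° = -17.03°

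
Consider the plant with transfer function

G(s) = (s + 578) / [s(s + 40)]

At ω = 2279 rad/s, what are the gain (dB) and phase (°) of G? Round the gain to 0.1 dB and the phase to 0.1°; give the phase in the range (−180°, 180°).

-66.9 dB, -103.2°

At s = jω = j2279:
zero (s+578): 578 + j2279 → |·| = √(578²+2279²) = √5527925 ≈ 2351.2, ∠ = arctan(2279/578) ≈ 75.77°
pole (s+40): 40 + j2279 → |·| = √(40²+2279²) = √5195441 ≈ 2279.4, ∠ = arctan(2279/40) ≈ 88.99°
pole at origin: |s| = 2279, ∠ = 90.00° (in denominator)
|G| = 1 · 2351.2 / 5.1948e+06 ≈ 0.00045261
Gain = 20 log₁₀(0.00045261) ≈ -66.89 dB
∠G = 75.77° − 178.99° = -103.22°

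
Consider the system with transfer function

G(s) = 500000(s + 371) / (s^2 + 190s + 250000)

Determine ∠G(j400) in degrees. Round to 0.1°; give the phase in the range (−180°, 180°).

7.0°

At s = jω = j400:
zero (s+371): 371 + j400 → |·| = √(371²+400²) = √297641 ≈ 545.56, ∠ = arctan(400/371) ≈ 47.15°
quadratic: (j400)² + 190·j400 + 250000 = 90000 + j76000 → |·| ≈ 1.178e+05, ∠ ≈ 40.18°
∠G = 47.15° − 40.18° = 6.97°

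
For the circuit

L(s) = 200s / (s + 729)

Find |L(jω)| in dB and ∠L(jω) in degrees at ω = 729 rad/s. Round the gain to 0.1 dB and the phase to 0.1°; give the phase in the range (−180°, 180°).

43.0 dB, 45.0°

At s = jω = j729:
zero at origin: s = j729 → |·| = 729, ∠ = 90.00°
pole (s+729): 729 + j729 → |·| = √(729²+729²) = √1062882 ≈ 1031, ∠ = arctan(729/729) ≈ 45.00°
|L| = 200 · 729 / 1031 ≈ 141.42
Gain = 20 log₁₀(141.42) ≈ 43.01 dB
∠L = 90.00° − 45.00° = 45.00°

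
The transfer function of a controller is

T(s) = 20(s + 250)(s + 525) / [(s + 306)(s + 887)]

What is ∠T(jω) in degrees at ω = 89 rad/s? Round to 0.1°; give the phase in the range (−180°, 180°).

At s = jω = j89:
zero (s+250): 250 + j89 → |·| = √(250²+89²) = √70421 ≈ 265.37, ∠ = arctan(89/250) ≈ 19.60°
zero (s+525): 525 + j89 → |·| = √(525²+89²) = √283546 ≈ 532.49, ∠ = arctan(89/525) ≈ 9.62°
pole (s+306): 306 + j89 → |·| = √(306²+89²) = √101557 ≈ 318.68, ∠ = arctan(89/306) ≈ 16.22°
pole (s+887): 887 + j89 → |·| = √(887²+89²) = √794690 ≈ 891.45, ∠ = arctan(89/887) ≈ 5.73°
∠T = 29.22° − 21.95° = 7.27°

7.3°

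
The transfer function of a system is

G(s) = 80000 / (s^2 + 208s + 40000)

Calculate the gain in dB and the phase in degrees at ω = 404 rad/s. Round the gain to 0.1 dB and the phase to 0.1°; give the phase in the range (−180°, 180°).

At s = jω = j404:
quadratic: (j404)² + 208·j404 + 40000 = -123216 + j84032 → |·| ≈ 1.4914e+05, ∠ ≈ 145.71°
|G| = 80000 / 1.4914e+05 ≈ 0.53641
Gain = 20 log₁₀(0.53641) ≈ -5.41 dB
∠G = 0.00° − 145.71° = -145.71°

-5.4 dB, -145.7°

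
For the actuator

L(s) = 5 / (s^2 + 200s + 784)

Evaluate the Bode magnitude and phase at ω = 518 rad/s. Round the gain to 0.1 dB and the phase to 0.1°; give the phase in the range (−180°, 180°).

Substitute s = j518:
Numerator: 5 = 5 + j0
Denominator: (j518)^2 + 200(j518) + 784 = -267540 + j103600
|N| = √(5² + 0²) ≈ 5, ∠N ≈ 0.00°
|D| = √(267540² + 103600²) ≈ 2.869e+05, ∠D ≈ 158.83°
|L| = 5 / 2.869e+05 ≈ 1.7428e-05
Gain = 20 log₁₀(1.7428e-05) ≈ -95.18 dB
∠L = 0.00° − 158.83° = -158.83°

-95.2 dB, -158.8°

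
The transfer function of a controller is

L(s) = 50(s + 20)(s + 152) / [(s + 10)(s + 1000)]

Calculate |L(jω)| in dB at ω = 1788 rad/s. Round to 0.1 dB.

32.8 dB

At s = jω = j1788:
zero (s+20): 20 + j1788 → |·| = √(20²+1788²) = √3197344 ≈ 1788.1, ∠ = arctan(1788/20) ≈ 89.36°
zero (s+152): 152 + j1788 → |·| = √(152²+1788²) = √3220048 ≈ 1794.4, ∠ = arctan(1788/152) ≈ 85.14°
pole (s+10): 10 + j1788 → |·| = √(10²+1788²) = √3197044 ≈ 1788, ∠ = arctan(1788/10) ≈ 89.68°
pole (s+1000): 1000 + j1788 → |·| = √(1000²+1788²) = √4196944 ≈ 2048.6, ∠ = arctan(1788/1000) ≈ 60.78°
|L| = 50 · 3.2086e+06 / 3.6629e+06 ≈ 43.799
Gain = 20 log₁₀(43.799) ≈ 32.83 dB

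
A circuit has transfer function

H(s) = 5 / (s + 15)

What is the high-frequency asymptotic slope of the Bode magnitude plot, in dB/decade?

-20 dB/decade

Each pole contributes −20 dB/decade at high frequency; each zero contributes +20 dB/decade.
Net: 0 zero(s) − 1 pole(s) → -20 dB/decade.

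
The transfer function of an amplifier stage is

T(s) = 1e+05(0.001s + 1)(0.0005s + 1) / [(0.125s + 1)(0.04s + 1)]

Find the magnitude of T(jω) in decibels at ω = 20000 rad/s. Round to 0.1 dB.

At ω = 20000 rad/s:
zero (1 + j20000·0.001) = 1 + j20 → |·| ≈ 20.025, ∠ ≈ 87.14°
zero (1 + j20000·0.0005) = 1 + j10 → |·| ≈ 10.05, ∠ ≈ 84.29°
pole (1 + j20000·0.125) = 1 + j2500 → |·| ≈ 2500, ∠ ≈ 89.98°
pole (1 + j20000·0.04) = 1 + j800 → |·| ≈ 800, ∠ ≈ 89.93°
|T| = 1e+05 · 20.025 · 10.05 / (2500 · 800) ≈ 10.063
Gain = 20 log₁₀(10.063) ≈ 20.05 dB

20.1 dB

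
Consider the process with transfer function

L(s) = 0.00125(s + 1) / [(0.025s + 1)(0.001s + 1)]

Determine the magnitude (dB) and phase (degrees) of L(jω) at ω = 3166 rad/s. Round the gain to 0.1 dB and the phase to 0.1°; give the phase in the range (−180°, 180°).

At ω = 3166 rad/s:
zero (1 + j3166·1) = 1 + j3166 → |·| ≈ 3166, ∠ ≈ 89.98°
pole (1 + j3166·0.025) = 1 + j79.15 → |·| ≈ 79.156, ∠ ≈ 89.28°
pole (1 + j3166·0.001) = 1 + j3.166 → |·| ≈ 3.3202, ∠ ≈ 72.47°
|L| = 0.00125 · 3166 / (79.156 · 3.3202) ≈ 0.015058
Gain = 20 log₁₀(0.015058) ≈ -36.44 dB
∠L = (89.98°) − (89.28° + 72.47°) = -71.77°

-36.4 dB, -71.8°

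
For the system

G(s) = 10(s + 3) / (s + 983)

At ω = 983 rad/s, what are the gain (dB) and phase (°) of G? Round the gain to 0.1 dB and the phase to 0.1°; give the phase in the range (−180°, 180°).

At s = jω = j983:
zero (s+3): 3 + j983 → |·| = √(3²+983²) = √966298 ≈ 983, ∠ = arctan(983/3) ≈ 89.83°
pole (s+983): 983 + j983 → |·| = √(983²+983²) = √1932578 ≈ 1390.2, ∠ = arctan(983/983) ≈ 45.00°
|G| = 10 · 983 / 1390.2 ≈ 7.0709
Gain = 20 log₁₀(7.0709) ≈ 16.99 dB
∠G = 89.83° − 45.00° = 44.83°

17.0 dB, 44.8°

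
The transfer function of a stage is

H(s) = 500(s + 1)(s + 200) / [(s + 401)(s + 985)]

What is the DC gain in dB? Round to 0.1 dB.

-11.9 dB

H(0) = 500·1·200 / (401·985) ≈ 0.25317
20 log₁₀(0.25317) ≈ -11.93 dB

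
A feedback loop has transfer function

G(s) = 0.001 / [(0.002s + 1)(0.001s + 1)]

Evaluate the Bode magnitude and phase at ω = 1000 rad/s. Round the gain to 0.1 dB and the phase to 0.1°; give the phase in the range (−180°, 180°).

At ω = 1000 rad/s:
pole (1 + j1000·0.002) = 1 + j2 → |·| ≈ 2.2361, ∠ ≈ 63.43°
pole (1 + j1000·0.001) = 1 + j1 → |·| ≈ 1.4142, ∠ ≈ 45.00°
|G| = 0.001 · 1 / (2.2361 · 1.4142) ≈ 0.00031623
Gain = 20 log₁₀(0.00031623) ≈ -70.00 dB
∠G = (0°) − (63.43° + 45.00°) = -108.43°

-70.0 dB, -108.4°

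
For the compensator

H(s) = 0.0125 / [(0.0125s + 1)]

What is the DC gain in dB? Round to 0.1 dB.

-38.1 dB

H(0) = 0.0125 · 1 / 1 = 0.0125
20 log₁₀(0.0125) ≈ -38.06 dB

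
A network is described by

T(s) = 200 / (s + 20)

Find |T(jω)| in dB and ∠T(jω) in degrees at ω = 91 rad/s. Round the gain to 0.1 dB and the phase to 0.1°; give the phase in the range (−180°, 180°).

6.6 dB, -77.6°

At s = jω = j91:
pole (s+20): 20 + j91 → |·| = √(20²+91²) = √8681 ≈ 93.172, ∠ = arctan(91/20) ≈ 77.60°
|T| = 200 / 93.172 ≈ 2.1466
Gain = 20 log₁₀(2.1466) ≈ 6.64 dB
∠T = 0.00° − 77.60° = -77.60°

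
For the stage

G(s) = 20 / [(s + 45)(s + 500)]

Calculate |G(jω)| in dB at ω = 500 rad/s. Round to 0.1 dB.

At s = jω = j500:
pole (s+45): 45 + j500 → |·| = √(45²+500²) = √252025 ≈ 502.02, ∠ = arctan(500/45) ≈ 84.86°
pole (s+500): 500 + j500 → |·| = √(500²+500²) = √500000 ≈ 707.11, ∠ = arctan(500/500) ≈ 45.00°
|G| = 20 / 3.5498e+05 ≈ 5.6341e-05
Gain = 20 log₁₀(5.6341e-05) ≈ -84.98 dB

-85.0 dB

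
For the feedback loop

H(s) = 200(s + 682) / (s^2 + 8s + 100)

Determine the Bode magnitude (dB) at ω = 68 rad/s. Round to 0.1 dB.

At s = jω = j68:
zero (s+682): 682 + j68 → |·| = √(682²+68²) = √469748 ≈ 685.38, ∠ = arctan(68/682) ≈ 5.69°
quadratic: (j68)² + 8·j68 + 100 = -4524 + j544 → |·| ≈ 4556.6, ∠ ≈ 173.14°
|H| = 200 · 685.38 / 4556.6 ≈ 30.083
Gain = 20 log₁₀(30.083) ≈ 29.57 dB

29.6 dB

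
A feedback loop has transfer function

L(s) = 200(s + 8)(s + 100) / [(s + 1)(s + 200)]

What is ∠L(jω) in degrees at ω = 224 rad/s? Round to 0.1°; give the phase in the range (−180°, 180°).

15.9°

At s = jω = j224:
zero (s+8): 8 + j224 → |·| = √(8²+224²) = √50240 ≈ 224.14, ∠ = arctan(224/8) ≈ 87.95°
zero (s+100): 100 + j224 → |·| = √(100²+224²) = √60176 ≈ 245.31, ∠ = arctan(224/100) ≈ 65.94°
pole (s+1): 1 + j224 → |·| = √(1²+224²) = √50177 ≈ 224, ∠ = arctan(224/1) ≈ 89.74°
pole (s+200): 200 + j224 → |·| = √(200²+224²) = √90176 ≈ 300.29, ∠ = arctan(224/200) ≈ 48.24°
∠L = 153.89° − 137.98° = 15.91°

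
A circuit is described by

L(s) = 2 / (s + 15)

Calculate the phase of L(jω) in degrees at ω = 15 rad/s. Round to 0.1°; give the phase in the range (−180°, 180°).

-45.0°

At s = jω = j15:
pole (s+15): 15 + j15 → |·| = √(15²+15²) = √450 ≈ 21.213, ∠ = arctan(15/15) ≈ 45.00°
∠L = 0.00° − 45.00° = -45.00°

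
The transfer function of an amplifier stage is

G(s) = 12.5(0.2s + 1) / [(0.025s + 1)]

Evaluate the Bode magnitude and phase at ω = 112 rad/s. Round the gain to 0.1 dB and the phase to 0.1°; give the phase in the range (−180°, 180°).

At ω = 112 rad/s:
zero (1 + j112·0.2) = 1 + j22.4 → |·| ≈ 22.422, ∠ ≈ 87.44°
pole (1 + j112·0.025) = 1 + j2.8 → |·| ≈ 2.9732, ∠ ≈ 70.35°
|G| = 12.5 · 22.422 / (2.9732) ≈ 94.267
Gain = 20 log₁₀(94.267) ≈ 39.49 dB
∠G = (87.44°) − (70.35°) = 17.09°

39.5 dB, 17.1°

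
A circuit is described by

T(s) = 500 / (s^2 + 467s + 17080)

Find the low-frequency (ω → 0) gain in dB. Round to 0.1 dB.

T(0) = 500 / 17080 ≈ 0.029274
20 log₁₀(0.029274) ≈ -30.67 dB

-30.7 dB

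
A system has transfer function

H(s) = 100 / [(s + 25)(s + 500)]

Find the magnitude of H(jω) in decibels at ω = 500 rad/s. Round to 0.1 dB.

At s = jω = j500:
pole (s+25): 25 + j500 → |·| = √(25²+500²) = √250625 ≈ 500.62, ∠ = arctan(500/25) ≈ 87.14°
pole (s+500): 500 + j500 → |·| = √(500²+500²) = √500000 ≈ 707.11, ∠ = arctan(500/500) ≈ 45.00°
|H| = 100 / 3.5399e+05 ≈ 0.00028249
Gain = 20 log₁₀(0.00028249) ≈ -70.98 dB

-71.0 dB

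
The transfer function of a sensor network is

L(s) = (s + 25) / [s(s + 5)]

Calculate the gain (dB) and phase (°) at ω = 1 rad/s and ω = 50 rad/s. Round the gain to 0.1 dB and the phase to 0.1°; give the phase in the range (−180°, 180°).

ω = 1: 13.8 dB, -99.0°; ω = 50: -33.1 dB, -110.9°

At s = jω = j1:
zero (s+25): 25 + j1 → |·| = √(25²+1²) = √626 ≈ 25.02, ∠ = arctan(1/25) ≈ 2.29°
pole (s+5): 5 + j1 → |·| = √(5²+1²) = √26 ≈ 5.099, ∠ = arctan(1/5) ≈ 11.31°
pole at origin: |s| = 1, ∠ = 90.00° (in denominator)
|L| = 1 · 25.02 / 5.099 ≈ 4.9068
Gain = 20 log₁₀(4.9068) ≈ 13.82 dB
∠L = 2.29° − 101.31° = -99.02°

At s = jω = j50:
zero (s+25): 25 + j50 → |·| = √(25²+50²) = √3125 ≈ 55.902, ∠ = arctan(50/25) ≈ 63.43°
pole (s+5): 5 + j50 → |·| = √(5²+50²) = √2525 ≈ 50.249, ∠ = arctan(50/5) ≈ 84.29°
pole at origin: |s| = 50, ∠ = 90.00° (in denominator)
|L| = 1 · 55.902 / 2512.5 ≈ 0.02225
Gain = 20 log₁₀(0.02225) ≈ -33.05 dB
∠L = 63.43° − 174.29° = -110.86°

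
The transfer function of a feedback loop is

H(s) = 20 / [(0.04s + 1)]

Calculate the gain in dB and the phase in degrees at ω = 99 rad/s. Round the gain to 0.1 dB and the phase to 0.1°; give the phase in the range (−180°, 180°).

At ω = 99 rad/s:
pole (1 + j99·0.04) = 1 + j3.96 → |·| ≈ 4.0843, ∠ ≈ 75.83°
|H| = 20 · 1 / (4.0843) ≈ 4.8968
Gain = 20 log₁₀(4.8968) ≈ 13.80 dB
∠H = (0°) − (75.83°) = -75.83°

13.8 dB, -75.8°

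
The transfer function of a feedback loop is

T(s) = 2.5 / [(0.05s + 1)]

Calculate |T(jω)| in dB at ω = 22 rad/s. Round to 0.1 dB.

4.5 dB

At ω = 22 rad/s:
pole (1 + j22·0.05) = 1 + j1.1 → |·| ≈ 1.4866, ∠ ≈ 47.73°
|T| = 2.5 · 1 / (1.4866) ≈ 1.6817
Gain = 20 log₁₀(1.6817) ≈ 4.51 dB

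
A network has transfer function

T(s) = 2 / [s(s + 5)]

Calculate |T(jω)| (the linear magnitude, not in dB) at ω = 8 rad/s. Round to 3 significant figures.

0.0265

At s = jω = j8:
pole (s+5): 5 + j8 → |·| = √(5²+8²) = √89 ≈ 9.434, ∠ = arctan(8/5) ≈ 57.99°
pole at origin: |s| = 8, ∠ = 90.00° (in denominator)
|T| = 2 / 75.472 ≈ 0.0265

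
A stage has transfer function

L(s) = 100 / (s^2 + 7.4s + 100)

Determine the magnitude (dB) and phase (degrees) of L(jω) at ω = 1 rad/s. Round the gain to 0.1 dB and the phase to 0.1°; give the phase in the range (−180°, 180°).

At s = jω = j1:
quadratic: (j1)² + 7.4·j1 + 100 = 99 + j7.4 → |·| ≈ 99.276, ∠ ≈ 4.27°
|L| = 100 / 99.276 ≈ 1.0073
Gain = 20 log₁₀(1.0073) ≈ 0.06 dB
∠L = 0.00° − 4.27° = -4.27°

0.1 dB, -4.3°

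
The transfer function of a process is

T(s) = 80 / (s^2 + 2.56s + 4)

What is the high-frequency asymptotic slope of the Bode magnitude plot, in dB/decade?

Each pole contributes −20 dB/decade at high frequency; each zero contributes +20 dB/decade.
Net: 0 zero(s) − 2 pole(s) → -40 dB/decade.

-40 dB/decade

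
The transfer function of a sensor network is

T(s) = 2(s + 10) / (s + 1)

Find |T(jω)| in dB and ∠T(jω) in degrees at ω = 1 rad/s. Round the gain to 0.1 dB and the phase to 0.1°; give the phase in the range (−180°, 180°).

At s = jω = j1:
zero (s+10): 10 + j1 → |·| = √(10²+1²) = √101 ≈ 10.05, ∠ = arctan(1/10) ≈ 5.71°
pole (s+1): 1 + j1 → |·| = √(1²+1²) = √2 ≈ 1.4142, ∠ = arctan(1/1) ≈ 45.00°
|T| = 2 · 10.05 / 1.4142 ≈ 14.213
Gain = 20 log₁₀(14.213) ≈ 23.05 dB
∠T = 5.71° − 45.00° = -39.29°

23.1 dB, -39.3°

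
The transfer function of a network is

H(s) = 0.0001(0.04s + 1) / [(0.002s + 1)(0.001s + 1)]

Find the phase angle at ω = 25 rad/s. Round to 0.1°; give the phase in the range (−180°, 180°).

40.7°

At ω = 25 rad/s:
zero (1 + j25·0.04) = 1 + j1 → |·| ≈ 1.4142, ∠ ≈ 45.00°
pole (1 + j25·0.002) = 1 + j0.05 → |·| ≈ 1.0012, ∠ ≈ 2.86°
pole (1 + j25·0.001) = 1 + j0.025 → |·| ≈ 1.0003, ∠ ≈ 1.43°
∠H = (45.00°) − (2.86° + 1.43°) = 40.71°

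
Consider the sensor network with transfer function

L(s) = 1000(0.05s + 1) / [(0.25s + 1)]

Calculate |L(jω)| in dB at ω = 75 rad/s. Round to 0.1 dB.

At ω = 75 rad/s:
zero (1 + j75·0.05) = 1 + j3.75 → |·| ≈ 3.881, ∠ ≈ 75.07°
pole (1 + j75·0.25) = 1 + j18.75 → |·| ≈ 18.777, ∠ ≈ 86.95°
|L| = 1000 · 3.881 / (18.777) ≈ 206.69
Gain = 20 log₁₀(206.69) ≈ 46.31 dB

46.3 dB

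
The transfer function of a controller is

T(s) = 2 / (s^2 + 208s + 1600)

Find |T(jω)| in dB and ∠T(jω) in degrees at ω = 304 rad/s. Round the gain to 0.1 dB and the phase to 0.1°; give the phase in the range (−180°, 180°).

Substitute s = j304:
Numerator: 2 = 2 + j0
Denominator: (j304)^2 + 208(j304) + 1600 = -90816 + j63232
|N| = √(2² + 0²) ≈ 2, ∠N ≈ 0.00°
|D| = √(90816² + 63232²) ≈ 1.1066e+05, ∠D ≈ 145.15°
|T| = 2 / 1.1066e+05 ≈ 1.8073e-05
Gain = 20 log₁₀(1.8073e-05) ≈ -94.86 dB
∠T = 0.00° − 145.15° = -145.15°

-94.9 dB, -145.2°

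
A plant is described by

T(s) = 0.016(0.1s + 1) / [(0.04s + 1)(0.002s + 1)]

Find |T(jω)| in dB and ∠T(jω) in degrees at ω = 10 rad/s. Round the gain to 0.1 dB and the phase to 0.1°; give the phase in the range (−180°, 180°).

At ω = 10 rad/s:
zero (1 + j10·0.1) = 1 + j1 → |·| ≈ 1.4142, ∠ ≈ 45.00°
pole (1 + j10·0.04) = 1 + j0.4 → |·| ≈ 1.077, ∠ ≈ 21.80°
pole (1 + j10·0.002) = 1 + j0.02 → |·| ≈ 1.0002, ∠ ≈ 1.15°
|T| = 0.016 · 1.4142 / (1.077 · 1.0002) ≈ 0.021005
Gain = 20 log₁₀(0.021005) ≈ -33.55 dB
∠T = (45.00°) − (21.80° + 1.15°) = 22.05°

-33.6 dB, 22.1°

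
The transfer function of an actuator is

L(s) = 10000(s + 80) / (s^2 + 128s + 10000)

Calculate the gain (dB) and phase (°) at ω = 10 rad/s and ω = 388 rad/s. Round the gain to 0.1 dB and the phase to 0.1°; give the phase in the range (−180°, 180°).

At s = jω = j10:
zero (s+80): 80 + j10 → |·| = √(80²+10²) = √6500 ≈ 80.623, ∠ = arctan(10/80) ≈ 7.13°
quadratic: (j10)² + 128·j10 + 10000 = 9900 + j1280 → |·| ≈ 9982.4, ∠ ≈ 7.37°
|L| = 10000 · 80.623 / 9982.4 ≈ 80.765
Gain = 20 log₁₀(80.765) ≈ 38.14 dB
∠L = 7.13° − 7.37° = -0.24°

At s = jω = j388:
zero (s+80): 80 + j388 → |·| = √(80²+388²) = √156944 ≈ 396.16, ∠ = arctan(388/80) ≈ 78.35°
quadratic: (j388)² + 128·j388 + 10000 = -140544 + j49664 → |·| ≈ 1.4906e+05, ∠ ≈ 160.54°
|L| = 10000 · 396.16 / 1.4906e+05 ≈ 26.577
Gain = 20 log₁₀(26.577) ≈ 28.49 dB
∠L = 78.35° − 160.54° = -82.19°

ω = 10: 38.1 dB, -0.2°; ω = 388: 28.5 dB, -82.2°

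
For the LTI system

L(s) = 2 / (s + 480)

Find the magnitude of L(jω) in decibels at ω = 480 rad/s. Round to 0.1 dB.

Substitute s = j480:
Numerator: 2 = 2 + j0
Denominator: (j480) + 480 = 480 + j480
|N| = √(2² + 0²) ≈ 2, ∠N ≈ 0.00°
|D| = √(480² + 480²) ≈ 678.82, ∠D ≈ 45.00°
|L| = 2 / 678.82 ≈ 0.0029463
Gain = 20 log₁₀(0.0029463) ≈ -50.61 dB

-50.6 dB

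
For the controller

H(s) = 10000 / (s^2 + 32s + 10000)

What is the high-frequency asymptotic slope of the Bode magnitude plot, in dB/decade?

Each pole contributes −20 dB/decade at high frequency; each zero contributes +20 dB/decade.
Net: 0 zero(s) − 2 pole(s) → -40 dB/decade.

-40 dB/decade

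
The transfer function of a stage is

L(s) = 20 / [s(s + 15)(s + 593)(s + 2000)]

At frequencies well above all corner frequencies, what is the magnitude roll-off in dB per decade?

-80 dB/decade

Each pole contributes −20 dB/decade at high frequency; each zero contributes +20 dB/decade.
Net: 0 zero(s) − 4 pole(s) → -80 dB/decade.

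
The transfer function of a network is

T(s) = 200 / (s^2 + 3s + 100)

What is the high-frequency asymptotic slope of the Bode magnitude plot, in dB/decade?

-40 dB/decade

Each pole contributes −20 dB/decade at high frequency; each zero contributes +20 dB/decade.
Net: 0 zero(s) − 2 pole(s) → -40 dB/decade.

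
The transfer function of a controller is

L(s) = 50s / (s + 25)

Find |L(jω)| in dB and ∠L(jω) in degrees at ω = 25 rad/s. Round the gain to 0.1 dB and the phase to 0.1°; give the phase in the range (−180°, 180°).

At s = jω = j25:
zero at origin: s = j25 → |·| = 25, ∠ = 90.00°
pole (s+25): 25 + j25 → |·| = √(25²+25²) = √1250 ≈ 35.355, ∠ = arctan(25/25) ≈ 45.00°
|L| = 50 · 25 / 35.355 ≈ 35.356
Gain = 20 log₁₀(35.356) ≈ 30.97 dB
∠L = 90.00° − 45.00° = 45.00°

31.0 dB, 45.0°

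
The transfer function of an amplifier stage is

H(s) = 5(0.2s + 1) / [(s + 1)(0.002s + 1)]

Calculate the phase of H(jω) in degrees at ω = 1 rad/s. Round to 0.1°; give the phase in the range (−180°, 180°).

-33.8°

At ω = 1 rad/s:
zero (1 + j1·0.2) = 1 + j0.2 → |·| ≈ 1.0198, ∠ ≈ 11.31°
pole (1 + j1·1) = 1 + j1 → |·| ≈ 1.4142, ∠ ≈ 45.00°
pole (1 + j1·0.002) = 1 + j0.002 → |·| ≈ 1, ∠ ≈ 0.11°
∠H = (11.31°) − (45.00° + 0.11°) = -33.80°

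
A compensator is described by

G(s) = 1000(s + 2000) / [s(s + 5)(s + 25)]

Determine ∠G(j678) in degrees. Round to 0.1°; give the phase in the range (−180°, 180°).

111.3°

At s = jω = j678:
zero (s+2000): 2000 + j678 → |·| = √(2000²+678²) = √4459684 ≈ 2111.8, ∠ = arctan(678/2000) ≈ 18.73°
pole (s+5): 5 + j678 → |·| = √(5²+678²) = √459709 ≈ 678.02, ∠ = arctan(678/5) ≈ 89.58°
pole (s+25): 25 + j678 → |·| = √(25²+678²) = √460309 ≈ 678.46, ∠ = arctan(678/25) ≈ 87.89°
pole at origin: |s| = 678, ∠ = 90.00° (in denominator)
∠G = 18.73° − 267.47° = -248.74° ≡ 111.26° (principal value)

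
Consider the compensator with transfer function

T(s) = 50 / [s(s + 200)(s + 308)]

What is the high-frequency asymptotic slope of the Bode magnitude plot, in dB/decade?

-60 dB/decade

Each pole contributes −20 dB/decade at high frequency; each zero contributes +20 dB/decade.
Net: 0 zero(s) − 3 pole(s) → -60 dB/decade.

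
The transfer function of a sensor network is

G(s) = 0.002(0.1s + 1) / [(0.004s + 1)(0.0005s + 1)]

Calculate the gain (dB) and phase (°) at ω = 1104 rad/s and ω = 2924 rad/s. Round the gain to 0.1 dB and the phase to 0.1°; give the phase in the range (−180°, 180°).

ω = 1104: -27.4 dB, -16.7°; ω = 2924: -31.0 dB, -50.9°

At ω = 1104 rad/s:
zero (1 + j1104·0.1) = 1 + j110.4 → |·| ≈ 110.4, ∠ ≈ 89.48°
pole (1 + j1104·0.004) = 1 + j4.416 → |·| ≈ 4.5278, ∠ ≈ 77.24°
pole (1 + j1104·0.0005) = 1 + j0.552 → |·| ≈ 1.1422, ∠ ≈ 28.90°
|G| = 0.002 · 110.4 / (4.5278 · 1.1422) ≈ 0.042694
Gain = 20 log₁₀(0.042694) ≈ -27.39 dB
∠G = (89.48°) − (77.24° + 28.90°) = -16.66°

At ω = 2924 rad/s:
zero (1 + j2924·0.1) = 1 + j292.4 → |·| ≈ 292.4, ∠ ≈ 89.80°
pole (1 + j2924·0.004) = 1 + j11.696 → |·| ≈ 11.739, ∠ ≈ 85.11°
pole (1 + j2924·0.0005) = 1 + j1.462 → |·| ≈ 1.7713, ∠ ≈ 55.63°
|G| = 0.002 · 292.4 / (11.739 · 1.7713) ≈ 0.028124
Gain = 20 log₁₀(0.028124) ≈ -31.02 dB
∠G = (89.80°) − (85.11° + 55.63°) = -50.94°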